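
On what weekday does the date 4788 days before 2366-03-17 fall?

Thursday

Mar 17, 2366 is a Thursday.
4788 mod 7 = 0, so 4788 days before a Thursday is Thursday − 0 = Thursday.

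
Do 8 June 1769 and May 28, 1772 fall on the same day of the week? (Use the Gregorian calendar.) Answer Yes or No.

Yes

From Jun 8, 1769 to May 28, 1772 is 1085 days.
1085 mod 7 = 0, so they are the same weekday.
(Jun 8, 1769 is a Thursday; May 28, 1772 is a Thursday.)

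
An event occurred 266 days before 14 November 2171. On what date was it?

February 21, 2171

−14 → Oct 31, 2171 (end of Oct, 31 days; 252 left).
−31 → Sep 30, 2171 (end of Sep, 30 days; 221 left).
−30 → Aug 31, 2171 (end of Aug, 31 days; 191 left).
−31 → Jul 31, 2171 (end of Jul, 31 days; 160 left).
−31 → Jun 30, 2171 (end of Jun, 30 days; 129 left).
−30 → May 31, 2171 (end of May, 31 days; 99 left).
−31 → Apr 30, 2171 (end of Apr, 30 days; 68 left).
−30 → Mar 31, 2171 (end of Mar, 31 days; 38 left).
−31 → Feb 28, 2171 (end of Feb, 28 days; 7 left).
−7 → Feb 21, 2171.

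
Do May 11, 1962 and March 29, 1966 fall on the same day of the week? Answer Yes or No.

No

From May 11, 1962 to Mar 29, 1966 is 1418 days.
1418 mod 7 = 4, so they are different weekdays.
(May 11, 1962 is a Friday; Mar 29, 1966 is a Tuesday.)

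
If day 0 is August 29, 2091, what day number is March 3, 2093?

552

Aug 29, 2091 → Aug 29, 2092: 366 days (Feb 29, 2092 is in that span).
Aug 29, 2092 → Sep 29, 2092: 31 days (August has 31).
Sep 29, 2092 → Oct 29, 2092: 30 days (September has 30).
Oct 29, 2092 → Nov 29, 2092: 31 days (October has 31).
Nov 29, 2092 → Dec 29, 2092: 30 days (November has 30).
Dec 29, 2092 → Jan 29, 2093: 31 days (December has 31).
Jan 29, 2093 → Feb 28, 2093: 30 days (January has 31).
Feb 28, 2093 → Mar 3, 2093: 3 days.
Total: 552 days.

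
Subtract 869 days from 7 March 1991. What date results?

October 19, 1988

−365 (one year) → Mar 7, 1990 (504 left).
−365 (one year) → Mar 7, 1989 (139 left).
−7 → Feb 28, 1989 (end of Feb, 28 days; 132 left).
−28 → Jan 31, 1989 (end of Jan, 31 days; 104 left).
−31 → Dec 31, 1988 (end of Dec, 31 days; 73 left).
−31 → Nov 30, 1988 (end of Nov, 30 days; 42 left).
−30 → Oct 31, 1988 (end of Oct, 31 days; 12 left).
−12 → Oct 19, 1988.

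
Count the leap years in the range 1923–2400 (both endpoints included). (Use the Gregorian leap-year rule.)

117

Multiples of 4 in [1923,2400]: 120.
Of those, multiples of 100: 5 (not leap unless ÷400).
Multiples of 400: 2.
Leap years = 120 − 5 + 2 = 117.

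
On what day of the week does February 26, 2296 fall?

Doomsday rule: the anchor day for the 2200s is Friday. For year 96: 96÷12 = 8 r 0, and 0÷4 = 0, so 8+0+0 = 8.
Friday + 8 ≡ Saturday — that's 2296's doomsday.
In February the doomsday date is Feb 29 (2296 is a leap year (divisible by 4)).
Feb 26 is 3 days before Feb 29; 3 mod 7 = 3, so Saturday − 3 = Wednesday.

Wednesday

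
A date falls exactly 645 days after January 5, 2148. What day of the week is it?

Saturday

First find the weekday of Jan 5, 2148. Doomsday rule: the anchor day for the 2100s is Sunday. For year 48: 48÷12 = 4 r 0, and 0÷4 = 0, so 4+0+0 = 4.
Sunday + 4 ≡ Thursday — that's 2148's doomsday.
In January the doomsday date is Jan 4 (2148 is a leap year (divisible by 4)).
Jan 5 is 1 day after Jan 4; 1 mod 7 = 1, so Thursday + 1 = Friday.
645 mod 7 = 1, so 645 days after a Friday is Friday + 1 = Saturday.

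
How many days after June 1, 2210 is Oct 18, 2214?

1600

Jun 1, 2210 → Jun 1, 2211: 365 days.
Jun 1, 2211 → Jun 1, 2212: 366 days (Feb 29, 2212 is in that span).
Jun 1, 2212 → Jun 1, 2213: 365 days.
Jun 1, 2213 → Jun 1, 2214: 365 days.
Jun 1, 2214 → Jul 1, 2214: 30 days (June has 30).
Jul 1, 2214 → Aug 1, 2214: 31 days (July has 31).
Aug 1, 2214 → Sep 1, 2214: 31 days (August has 31).
Sep 1, 2214 → Oct 1, 2214: 30 days (September has 30).
Oct 1, 2214 → Oct 18, 2214: 17 days.
Total: 1600 days.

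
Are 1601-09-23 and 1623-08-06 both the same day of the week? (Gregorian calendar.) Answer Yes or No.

Yes

From Sep 23, 1601 to Aug 6, 1623 is 7987 days.
7987 mod 7 = 0, so they are the same weekday.
(Sep 23, 1601 is a Sunday; Aug 6, 1623 is a Sunday.)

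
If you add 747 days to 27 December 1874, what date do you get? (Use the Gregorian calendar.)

+365 (one year) → Dec 27, 1875 (382 left).
Dec has 31 days: +5 → Jan 1, 1876 (377 left).
Jan has 31 days: +31 → Feb 1, 1876 (346 left).
Feb has 29 days: +29 → Mar 1, 1876 (317 left).
Mar has 31 days: +31 → Apr 1, 1876 (286 left).
Apr has 30 days: +30 → May 1, 1876 (256 left).
May has 31 days: +31 → Jun 1, 1876 (225 left).
Jun has 30 days: +30 → Jul 1, 1876 (195 left).
Jul has 31 days: +31 → Aug 1, 1876 (164 left).
Aug has 31 days: +31 → Sep 1, 1876 (133 left).
Sep has 30 days: +30 → Oct 1, 1876 (103 left).
Oct has 31 days: +31 → Nov 1, 1876 (72 left).
Nov has 30 days: +30 → Dec 1, 1876 (42 left).
Dec has 31 days: +31 → Jan 1, 1877 (11 left).
+11 → Jan 12, 1877.

January 12, 1877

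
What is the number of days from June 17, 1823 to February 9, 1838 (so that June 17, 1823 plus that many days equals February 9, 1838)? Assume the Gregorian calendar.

Jun 17, 1823 → Jun 17, 1824: 366 days (Feb 29, 1824 is in that span).
Jun 17, 1824 → Jun 17, 1825: 365 days.
Jun 17, 1825 → Jun 17, 1826: 365 days.
Jun 17, 1826 → Jun 17, 1827: 365 days.
Jun 17, 1827 → Jun 17, 1828: 366 days (Feb 29, 1828 is in that span).
Jun 17, 1828 → Jun 17, 1829: 365 days.
Jun 17, 1829 → Jun 17, 1830: 365 days.
Jun 17, 1830 → Jun 17, 1831: 365 days.
Jun 17, 1831 → Jun 17, 1832: 366 days (Feb 29, 1832 is in that span).
Jun 17, 1832 → Jun 17, 1833: 365 days.
Jun 17, 1833 → Jun 17, 1834: 365 days.
Jun 17, 1834 → Jun 17, 1835: 365 days.
Jun 17, 1835 → Jun 17, 1836: 366 days (Feb 29, 1836 is in that span).
Jun 17, 1836 → Jun 17, 1837: 365 days.
Jun 17, 1837 → Jul 17, 1837: 30 days (June has 30).
Jul 17, 1837 → Aug 17, 1837: 31 days (July has 31).
Aug 17, 1837 → Sep 17, 1837: 31 days (August has 31).
Sep 17, 1837 → Oct 17, 1837: 30 days (September has 30).
Oct 17, 1837 → Nov 17, 1837: 31 days (October has 31).
Nov 17, 1837 → Dec 17, 1837: 30 days (November has 30).
Dec 17, 1837 → Jan 17, 1838: 31 days (December has 31).
Jan 17, 1838 → Feb 9, 1838: 23 days.
Total: 5351 days.

5351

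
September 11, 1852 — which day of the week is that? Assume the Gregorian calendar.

Saturday

Doomsday rule: the anchor day for the 1800s is Friday. For year 52: 52÷12 = 4 r 4, and 4÷4 = 1, so 4+4+1 = 9.
Friday + 9 ≡ Sunday — that's 1852's doomsday.
In September the doomsday date is Sep 5.
Sep 11 is 6 days after Sep 5; 6 mod 7 = 6, so Sunday + 6 = Saturday.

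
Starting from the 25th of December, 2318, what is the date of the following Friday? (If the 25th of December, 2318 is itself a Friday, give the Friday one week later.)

Dec 25, 2318 is a Wednesday.
From Wednesday to the next Friday is 2 days.
Dec 25, 2318 + 2 = Dec 27, 2318.

December 27, 2318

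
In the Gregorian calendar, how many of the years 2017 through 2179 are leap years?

39

Multiples of 4 in [2017,2179]: 40.
Of those, multiples of 100: 1 (not leap unless ÷400).
Multiples of 400: 0.
Leap years = 40 − 1 + 0 = 39.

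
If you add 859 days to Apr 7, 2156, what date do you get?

August 14, 2158

+365 (one year) → Apr 7, 2157 (494 left).
+365 (one year) → Apr 7, 2158 (129 left).
Apr has 30 days: +24 → May 1, 2158 (105 left).
May has 31 days: +31 → Jun 1, 2158 (74 left).
Jun has 30 days: +30 → Jul 1, 2158 (44 left).
Jul has 31 days: +31 → Aug 1, 2158 (13 left).
+13 → Aug 14, 2158.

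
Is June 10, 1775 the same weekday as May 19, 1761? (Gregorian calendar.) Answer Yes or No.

From May 19, 1761 to Jun 10, 1775 is 5135 days.
5135 mod 7 = 4, so they are different weekdays.
(May 19, 1761 is a Tuesday; Jun 10, 1775 is a Saturday.)

No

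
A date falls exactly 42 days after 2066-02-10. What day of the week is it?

Wednesday

Feb 10, 2066 is a Wednesday.
42 mod 7 = 0, so 42 days after a Wednesday is Wednesday + 0 = Wednesday.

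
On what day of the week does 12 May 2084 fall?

Friday

January 1, 2084 is a Saturday.
Jan 1, 2084 → Feb 1, 2084: 31 days (January has 31).
Feb 1, 2084 → Mar 1, 2084: 29 days (February has 29).
Mar 1, 2084 → Apr 1, 2084: 31 days (March has 31).
Apr 1, 2084 → May 1, 2084: 30 days (April has 30).
May 1, 2084 → May 12, 2084: 11 days.
Total: 132 days.
132 mod 7 = 6, so Saturday + 6 = Friday.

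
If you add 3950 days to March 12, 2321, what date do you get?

+365 (one year) → Mar 12, 2322 (3585 left).
+365 (one year) → Mar 12, 2323 (3220 left).
+366 (one year; includes Feb 29, 2324) → Mar 12, 2324 (2854 left).
+365 (one year) → Mar 12, 2325 (2489 left).
+365 (one year) → Mar 12, 2326 (2124 left).
+365 (one year) → Mar 12, 2327 (1759 left).
+366 (one year; includes Feb 29, 2328) → Mar 12, 2328 (1393 left).
+365 (one year) → Mar 12, 2329 (1028 left).
+365 (one year) → Mar 12, 2330 (663 left).
+365 (one year) → Mar 12, 2331 (298 left).
Mar has 31 days: +20 → Apr 1, 2331 (278 left).
Apr has 30 days: +30 → May 1, 2331 (248 left).
May has 31 days: +31 → Jun 1, 2331 (217 left).
Jun has 30 days: +30 → Jul 1, 2331 (187 left).
Jul has 31 days: +31 → Aug 1, 2331 (156 left).
Aug has 31 days: +31 → Sep 1, 2331 (125 left).
Sep has 30 days: +30 → Oct 1, 2331 (95 left).
Oct has 31 days: +31 → Nov 1, 2331 (64 left).
Nov has 30 days: +30 → Dec 1, 2331 (34 left).
Dec has 31 days: +31 → Jan 1, 2332 (3 left).
+3 → Jan 4, 2332.

January 4, 2332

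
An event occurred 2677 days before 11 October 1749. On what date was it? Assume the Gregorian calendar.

−365 (one year) → Oct 11, 1748 (2312 left).
−366 (one year; includes Feb 29, 1748) → Oct 11, 1747 (1946 left).
−365 (one year) → Oct 11, 1746 (1581 left).
−365 (one year) → Oct 11, 1745 (1216 left).
−365 (one year) → Oct 11, 1744 (851 left).
−366 (one year; includes Feb 29, 1744) → Oct 11, 1743 (485 left).
−365 (one year) → Oct 11, 1742 (120 left).
−11 → Sep 30, 1742 (end of Sep, 30 days; 109 left).
−30 → Aug 31, 1742 (end of Aug, 31 days; 79 left).
−31 → Jul 31, 1742 (end of Jul, 31 days; 48 left).
−31 → Jun 30, 1742 (end of Jun, 30 days; 17 left).
−17 → Jun 13, 1742.

June 13, 1742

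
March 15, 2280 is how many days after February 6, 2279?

Feb 6, 2279 → Feb 6, 2280: 365 days.
Feb 6, 2280 → Mar 6, 2280: 29 days (February has 29).
Mar 6, 2280 → Mar 15, 2280: 9 days.
Total: 403 days.

403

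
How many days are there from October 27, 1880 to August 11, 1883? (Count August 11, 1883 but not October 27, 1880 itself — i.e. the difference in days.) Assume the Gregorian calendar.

Oct 27, 1880 → Oct 27, 1881: 365 days.
Oct 27, 1881 → Oct 27, 1882: 365 days.
Oct 27, 1882 → Nov 27, 1882: 31 days (October has 31).
Nov 27, 1882 → Dec 27, 1882: 30 days (November has 30).
Dec 27, 1882 → Jan 27, 1883: 31 days (December has 31).
Jan 27, 1883 → Feb 27, 1883: 31 days (January has 31).
Feb 27, 1883 → Mar 27, 1883: 28 days (February has 28).
Mar 27, 1883 → Apr 27, 1883: 31 days (March has 31).
Apr 27, 1883 → May 27, 1883: 30 days (April has 30).
May 27, 1883 → Jun 27, 1883: 31 days (May has 31).
Jun 27, 1883 → Jul 27, 1883: 30 days (June has 30).
Jul 27, 1883 → Aug 11, 1883: 15 days.
Total: 1018 days.

1018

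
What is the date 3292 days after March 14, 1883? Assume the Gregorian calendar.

+366 (one year; includes Feb 29, 1884) → Mar 14, 1884 (2926 left).
+365 (one year) → Mar 14, 1885 (2561 left).
+365 (one year) → Mar 14, 1886 (2196 left).
+365 (one year) → Mar 14, 1887 (1831 left).
+366 (one year; includes Feb 29, 1888) → Mar 14, 1888 (1465 left).
+365 (one year) → Mar 14, 1889 (1100 left).
+365 (one year) → Mar 14, 1890 (735 left).
+365 (one year) → Mar 14, 1891 (370 left).
Mar has 31 days: +18 → Apr 1, 1891 (352 left).
Apr has 30 days: +30 → May 1, 1891 (322 left).
May has 31 days: +31 → Jun 1, 1891 (291 left).
Jun has 30 days: +30 → Jul 1, 1891 (261 left).
Jul has 31 days: +31 → Aug 1, 1891 (230 left).
Aug has 31 days: +31 → Sep 1, 1891 (199 left).
Sep has 30 days: +30 → Oct 1, 1891 (169 left).
Oct has 31 days: +31 → Nov 1, 1891 (138 left).
Nov has 30 days: +30 → Dec 1, 1891 (108 left).
Dec has 31 days: +31 → Jan 1, 1892 (77 left).
Jan has 31 days: +31 → Feb 1, 1892 (46 left).
Feb has 29 days: +29 → Mar 1, 1892 (17 left).
+17 → Mar 18, 1892.

March 18, 1892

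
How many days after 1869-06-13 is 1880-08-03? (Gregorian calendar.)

4069

Jun 13, 1869 → Jun 13, 1870: 365 days.
Jun 13, 1870 → Jun 13, 1871: 365 days.
Jun 13, 1871 → Jun 13, 1872: 366 days (Feb 29, 1872 is in that span).
Jun 13, 1872 → Jun 13, 1873: 365 days.
Jun 13, 1873 → Jun 13, 1874: 365 days.
Jun 13, 1874 → Jun 13, 1875: 365 days.
Jun 13, 1875 → Jun 13, 1876: 366 days (Feb 29, 1876 is in that span).
Jun 13, 1876 → Jun 13, 1877: 365 days.
Jun 13, 1877 → Jun 13, 1878: 365 days.
Jun 13, 1878 → Jun 13, 1879: 365 days.
Jun 13, 1879 → Jun 13, 1880: 366 days (Feb 29, 1880 is in that span).
Jun 13, 1880 → Jul 13, 1880: 30 days (June has 30).
Jul 13, 1880 → Aug 3, 1880: 21 days.
Total: 4069 days.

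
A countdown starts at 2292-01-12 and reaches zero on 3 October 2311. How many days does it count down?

Jan 12, 2292 → Jan 12, 2293: 366 days (Feb 29, 2292 is in that span).
Jan 12, 2293 → Jan 12, 2294: 365 days.
Jan 12, 2294 → Jan 12, 2295: 365 days.
Jan 12, 2295 → Jan 12, 2296: 365 days.
Jan 12, 2296 → Jan 12, 2297: 366 days (Feb 29, 2296 is in that span).
Jan 12, 2297 → Jan 12, 2298: 365 days.
Jan 12, 2298 → Jan 12, 2299: 365 days.
Jan 12, 2299 → Jan 12, 2300: 365 days.
Jan 12, 2300 → Jan 12, 2301: 365 days.
Jan 12, 2301 → Jan 12, 2302: 365 days.
Jan 12, 2302 → Jan 12, 2303: 365 days.
Jan 12, 2303 → Jan 12, 2304: 365 days.
Jan 12, 2304 → Jan 12, 2305: 366 days (Feb 29, 2304 is in that span).
Jan 12, 2305 → Jan 12, 2306: 365 days.
Jan 12, 2306 → Jan 12, 2307: 365 days.
Jan 12, 2307 → Jan 12, 2308: 365 days.
Jan 12, 2308 → Jan 12, 2309: 366 days (Feb 29, 2308 is in that span).
Jan 12, 2309 → Jan 12, 2310: 365 days.
Jan 12, 2310 → Jan 12, 2311: 365 days.
Jan 12, 2311 → Feb 12, 2311: 31 days (January has 31).
Feb 12, 2311 → Mar 12, 2311: 28 days (February has 28).
Mar 12, 2311 → Apr 12, 2311: 31 days (March has 31).
Apr 12, 2311 → May 12, 2311: 30 days (April has 30).
May 12, 2311 → Jun 12, 2311: 31 days (May has 31).
Jun 12, 2311 → Jul 12, 2311: 30 days (June has 30).
Jul 12, 2311 → Aug 12, 2311: 31 days (July has 31).
Aug 12, 2311 → Sep 12, 2311: 31 days (August has 31).
Sep 12, 2311 → Oct 3, 2311: 21 days.
Total: 7203 days.

7203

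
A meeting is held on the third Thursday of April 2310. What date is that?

April 21, 2310

April 1, 2310 is a Friday.
The first Thursday is therefore April 7 (6 days later).
The third Thursday is 7 + 2×7 = April 21.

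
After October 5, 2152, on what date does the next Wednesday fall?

Oct 5, 2152 is a Thursday.
From Thursday to the next Wednesday is 6 days.
Oct 5, 2152 + 6 = Oct 11, 2152.

October 11, 2152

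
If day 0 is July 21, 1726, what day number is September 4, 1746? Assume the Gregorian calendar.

7350

Jul 21, 1726 → Jul 21, 1727: 365 days.
Jul 21, 1727 → Jul 21, 1728: 366 days (Feb 29, 1728 is in that span).
Jul 21, 1728 → Jul 21, 1729: 365 days.
Jul 21, 1729 → Jul 21, 1730: 365 days.
Jul 21, 1730 → Jul 21, 1731: 365 days.
Jul 21, 1731 → Jul 21, 1732: 366 days (Feb 29, 1732 is in that span).
Jul 21, 1732 → Jul 21, 1733: 365 days.
Jul 21, 1733 → Jul 21, 1734: 365 days.
Jul 21, 1734 → Jul 21, 1735: 365 days.
Jul 21, 1735 → Jul 21, 1736: 366 days (Feb 29, 1736 is in that span).
Jul 21, 1736 → Jul 21, 1737: 365 days.
Jul 21, 1737 → Jul 21, 1738: 365 days.
Jul 21, 1738 → Jul 21, 1739: 365 days.
Jul 21, 1739 → Jul 21, 1740: 366 days (Feb 29, 1740 is in that span).
Jul 21, 1740 → Jul 21, 1741: 365 days.
Jul 21, 1741 → Jul 21, 1742: 365 days.
Jul 21, 1742 → Jul 21, 1743: 365 days.
Jul 21, 1743 → Jul 21, 1744: 366 days (Feb 29, 1744 is in that span).
Jul 21, 1744 → Jul 21, 1745: 365 days.
Jul 21, 1745 → Jul 21, 1746: 365 days.
Jul 21, 1746 → Aug 21, 1746: 31 days (July has 31).
Aug 21, 1746 → Sep 4, 1746: 14 days.
Total: 7350 days.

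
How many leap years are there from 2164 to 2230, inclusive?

16

Multiples of 4 in [2164,2230]: 17.
Of those, multiples of 100: 1 (not leap unless ÷400).
Multiples of 400: 0.
Leap years = 17 − 1 + 0 = 16.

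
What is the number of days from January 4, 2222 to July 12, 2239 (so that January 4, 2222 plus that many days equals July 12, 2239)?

6398

Jan 4, 2222 → Jan 4, 2223: 365 days.
Jan 4, 2223 → Jan 4, 2224: 365 days.
Jan 4, 2224 → Jan 4, 2225: 366 days (Feb 29, 2224 is in that span).
Jan 4, 2225 → Jan 4, 2226: 365 days.
Jan 4, 2226 → Jan 4, 2227: 365 days.
Jan 4, 2227 → Jan 4, 2228: 365 days.
Jan 4, 2228 → Jan 4, 2229: 366 days (Feb 29, 2228 is in that span).
Jan 4, 2229 → Jan 4, 2230: 365 days.
Jan 4, 2230 → Jan 4, 2231: 365 days.
Jan 4, 2231 → Jan 4, 2232: 365 days.
Jan 4, 2232 → Jan 4, 2233: 366 days (Feb 29, 2232 is in that span).
Jan 4, 2233 → Jan 4, 2234: 365 days.
Jan 4, 2234 → Jan 4, 2235: 365 days.
Jan 4, 2235 → Jan 4, 2236: 365 days.
Jan 4, 2236 → Jan 4, 2237: 366 days (Feb 29, 2236 is in that span).
Jan 4, 2237 → Jan 4, 2238: 365 days.
Jan 4, 2238 → Jan 4, 2239: 365 days.
Jan 4, 2239 → Feb 4, 2239: 31 days (January has 31).
Feb 4, 2239 → Mar 4, 2239: 28 days (February has 28).
Mar 4, 2239 → Apr 4, 2239: 31 days (March has 31).
Apr 4, 2239 → May 4, 2239: 30 days (April has 30).
May 4, 2239 → Jun 4, 2239: 31 days (May has 31).
Jun 4, 2239 → Jul 4, 2239: 30 days (June has 30).
Jul 4, 2239 → Jul 12, 2239: 8 days.
Total: 6398 days.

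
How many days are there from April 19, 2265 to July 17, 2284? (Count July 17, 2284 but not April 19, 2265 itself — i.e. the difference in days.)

Apr 19, 2265 → Apr 19, 2266: 365 days.
Apr 19, 2266 → Apr 19, 2267: 365 days.
Apr 19, 2267 → Apr 19, 2268: 366 days (Feb 29, 2268 is in that span).
Apr 19, 2268 → Apr 19, 2269: 365 days.
Apr 19, 2269 → Apr 19, 2270: 365 days.
Apr 19, 2270 → Apr 19, 2271: 365 days.
Apr 19, 2271 → Apr 19, 2272: 366 days (Feb 29, 2272 is in that span).
Apr 19, 2272 → Apr 19, 2273: 365 days.
Apr 19, 2273 → Apr 19, 2274: 365 days.
Apr 19, 2274 → Apr 19, 2275: 365 days.
Apr 19, 2275 → Apr 19, 2276: 366 days (Feb 29, 2276 is in that span).
Apr 19, 2276 → Apr 19, 2277: 365 days.
Apr 19, 2277 → Apr 19, 2278: 365 days.
Apr 19, 2278 → Apr 19, 2279: 365 days.
Apr 19, 2279 → Apr 19, 2280: 366 days (Feb 29, 2280 is in that span).
Apr 19, 2280 → Apr 19, 2281: 365 days.
Apr 19, 2281 → Apr 19, 2282: 365 days.
Apr 19, 2282 → Apr 19, 2283: 365 days.
Apr 19, 2283 → Apr 19, 2284: 366 days (Feb 29, 2284 is in that span).
Apr 19, 2284 → May 19, 2284: 30 days (April has 30).
May 19, 2284 → Jun 19, 2284: 31 days (May has 31).
Jun 19, 2284 → Jul 17, 2284: 28 days.
Total: 7029 days.

7029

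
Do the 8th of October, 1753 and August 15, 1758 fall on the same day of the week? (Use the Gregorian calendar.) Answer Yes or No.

From Oct 8, 1753 to Aug 15, 1758 is 1772 days.
1772 mod 7 = 1, so they are different weekdays.
(Oct 8, 1753 is a Monday; Aug 15, 1758 is a Tuesday.)

No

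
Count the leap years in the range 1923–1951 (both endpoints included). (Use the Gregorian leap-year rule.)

7

Multiples of 4 in [1923,1951]: 7.
Of those, multiples of 100: 0 (not leap unless ÷400).
Multiples of 400: 0.
Leap years = 7 − 0 + 0 = 7.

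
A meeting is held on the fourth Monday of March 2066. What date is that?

March 22, 2066

March 1, 2066 is a Monday.
The first Monday is therefore March 1 (same day).
The fourth Monday is 1 + 3×7 = March 22.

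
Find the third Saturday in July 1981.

July 1, 1981 is a Wednesday.
The first Saturday is therefore July 4 (3 days later).
The third Saturday is 4 + 2×7 = July 18.

July 18, 1981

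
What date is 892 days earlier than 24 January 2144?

−365 (one year) → Jan 24, 2143 (527 left).
−365 (one year) → Jan 24, 2142 (162 left).
−24 → Dec 31, 2141 (end of Dec, 31 days; 138 left).
−31 → Nov 30, 2141 (end of Nov, 30 days; 107 left).
−30 → Oct 31, 2141 (end of Oct, 31 days; 77 left).
−31 → Sep 30, 2141 (end of Sep, 30 days; 46 left).
−30 → Aug 31, 2141 (end of Aug, 31 days; 16 left).
−16 → Aug 15, 2141.

August 15, 2141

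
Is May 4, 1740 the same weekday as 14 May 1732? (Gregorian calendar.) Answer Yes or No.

Yes

From May 14, 1732 to May 4, 1740 is 2912 days.
2912 mod 7 = 0, so they are the same weekday.
(May 14, 1732 is a Wednesday; May 4, 1740 is a Wednesday.)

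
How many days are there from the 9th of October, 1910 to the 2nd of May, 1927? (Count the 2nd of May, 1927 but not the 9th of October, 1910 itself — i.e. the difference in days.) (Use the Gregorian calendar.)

6049

Oct 9, 1910 → Oct 9, 1911: 365 days.
Oct 9, 1911 → Oct 9, 1912: 366 days (Feb 29, 1912 is in that span).
Oct 9, 1912 → Oct 9, 1913: 365 days.
Oct 9, 1913 → Oct 9, 1914: 365 days.
Oct 9, 1914 → Oct 9, 1915: 365 days.
Oct 9, 1915 → Oct 9, 1916: 366 days (Feb 29, 1916 is in that span).
Oct 9, 1916 → Oct 9, 1917: 365 days.
Oct 9, 1917 → Oct 9, 1918: 365 days.
Oct 9, 1918 → Oct 9, 1919: 365 days.
Oct 9, 1919 → Oct 9, 1920: 366 days (Feb 29, 1920 is in that span).
Oct 9, 1920 → Oct 9, 1921: 365 days.
Oct 9, 1921 → Oct 9, 1922: 365 days.
Oct 9, 1922 → Oct 9, 1923: 365 days.
Oct 9, 1923 → Oct 9, 1924: 366 days (Feb 29, 1924 is in that span).
Oct 9, 1924 → Oct 9, 1925: 365 days.
Oct 9, 1925 → Oct 9, 1926: 365 days.
Oct 9, 1926 → Nov 9, 1926: 31 days (October has 31).
Nov 9, 1926 → Dec 9, 1926: 30 days (November has 30).
Dec 9, 1926 → Jan 9, 1927: 31 days (December has 31).
Jan 9, 1927 → Feb 9, 1927: 31 days (January has 31).
Feb 9, 1927 → Mar 9, 1927: 28 days (February has 28).
Mar 9, 1927 → Apr 9, 1927: 31 days (March has 31).
Apr 9, 1927 → May 2, 1927: 23 days.
Total: 6049 days.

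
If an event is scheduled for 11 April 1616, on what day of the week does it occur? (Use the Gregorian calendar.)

Doomsday rule: the anchor day for the 1600s is Tuesday. For year 16: 16÷12 = 1 r 4, and 4÷4 = 1, so 1+4+1 = 6.
Tuesday + 6 ≡ Monday — that's 1616's doomsday.
In April the doomsday date is Apr 4.
Apr 11 is 7 days after Apr 4; 7 mod 7 = 0, so Monday + 0 = Monday.

Monday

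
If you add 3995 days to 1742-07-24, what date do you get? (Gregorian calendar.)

+365 (one year) → Jul 24, 1743 (3630 left).
+366 (one year; includes Feb 29, 1744) → Jul 24, 1744 (3264 left).
+365 (one year) → Jul 24, 1745 (2899 left).
+365 (one year) → Jul 24, 1746 (2534 left).
+365 (one year) → Jul 24, 1747 (2169 left).
+366 (one year; includes Feb 29, 1748) → Jul 24, 1748 (1803 left).
+365 (one year) → Jul 24, 1749 (1438 left).
+365 (one year) → Jul 24, 1750 (1073 left).
+365 (one year) → Jul 24, 1751 (708 left).
+366 (one year; includes Feb 29, 1752) → Jul 24, 1752 (342 left).
Jul has 31 days: +8 → Aug 1, 1752 (334 left).
Aug has 31 days: +31 → Sep 1, 1752 (303 left).
Sep has 30 days: +30 → Oct 1, 1752 (273 left).
Oct has 31 days: +31 → Nov 1, 1752 (242 left).
Nov has 30 days: +30 → Dec 1, 1752 (212 left).
Dec has 31 days: +31 → Jan 1, 1753 (181 left).
Jan has 31 days: +31 → Feb 1, 1753 (150 left).
Feb has 28 days: +28 → Mar 1, 1753 (122 left).
Mar has 31 days: +31 → Apr 1, 1753 (91 left).
Apr has 30 days: +30 → May 1, 1753 (61 left).
May has 31 days: +31 → Jun 1, 1753 (30 left).
Jun has 30 days: +30 → Jul 1, 1753 (0 left).

July 1, 1753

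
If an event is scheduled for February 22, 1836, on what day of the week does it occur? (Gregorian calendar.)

Monday

Doomsday rule: the anchor day for the 1800s is Friday. For year 36: 36÷12 = 3 r 0, and 0÷4 = 0, so 3+0+0 = 3.
Friday + 3 ≡ Monday — that's 1836's doomsday.
In February the doomsday date is Feb 29 (1836 is a leap year (divisible by 4)).
Feb 22 is 7 days before Feb 29; 7 mod 7 = 0, so Monday − 0 = Monday.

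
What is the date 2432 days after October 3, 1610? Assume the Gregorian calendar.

+365 (one year) → Oct 3, 1611 (2067 left).
+366 (one year; includes Feb 29, 1612) → Oct 3, 1612 (1701 left).
+365 (one year) → Oct 3, 1613 (1336 left).
+365 (one year) → Oct 3, 1614 (971 left).
+365 (one year) → Oct 3, 1615 (606 left).
+366 (one year; includes Feb 29, 1616) → Oct 3, 1616 (240 left).
Oct has 31 days: +29 → Nov 1, 1616 (211 left).
Nov has 30 days: +30 → Dec 1, 1616 (181 left).
Dec has 31 days: +31 → Jan 1, 1617 (150 left).
Jan has 31 days: +31 → Feb 1, 1617 (119 left).
Feb has 28 days: +28 → Mar 1, 1617 (91 left).
Mar has 31 days: +31 → Apr 1, 1617 (60 left).
Apr has 30 days: +30 → May 1, 1617 (30 left).
+30 → May 31, 1617.

May 31, 1617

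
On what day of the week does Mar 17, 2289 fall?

Doomsday rule: the anchor day for the 2200s is Friday. For year 89: 89÷12 = 7 r 5, and 5÷4 = 1, so 7+5+1 = 13.
Friday + 13 ≡ Thursday — that's 2289's doomsday.
In March the doomsday date is Mar 14.
Mar 17 is 3 days after Mar 14; 3 mod 7 = 3, so Thursday + 3 = Sunday.

Sunday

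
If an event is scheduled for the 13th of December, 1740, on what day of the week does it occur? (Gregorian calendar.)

Tuesday

Doomsday rule: the anchor day for the 1700s is Sunday. For year 40: 40÷12 = 3 r 4, and 4÷4 = 1, so 3+4+1 = 8.
Sunday + 8 ≡ Monday — that's 1740's doomsday.
In December the doomsday date is Dec 12.
Dec 13 is 1 day after Dec 12; 1 mod 7 = 1, so Monday + 1 = Tuesday.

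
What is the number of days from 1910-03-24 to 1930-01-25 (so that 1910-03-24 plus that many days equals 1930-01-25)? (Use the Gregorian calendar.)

7247

Mar 24, 1910 → Mar 24, 1911: 365 days.
Mar 24, 1911 → Mar 24, 1912: 366 days (Feb 29, 1912 is in that span).
Mar 24, 1912 → Mar 24, 1913: 365 days.
Mar 24, 1913 → Mar 24, 1914: 365 days.
Mar 24, 1914 → Mar 24, 1915: 365 days.
Mar 24, 1915 → Mar 24, 1916: 366 days (Feb 29, 1916 is in that span).
Mar 24, 1916 → Mar 24, 1917: 365 days.
Mar 24, 1917 → Mar 24, 1918: 365 days.
Mar 24, 1918 → Mar 24, 1919: 365 days.
Mar 24, 1919 → Mar 24, 1920: 366 days (Feb 29, 1920 is in that span).
Mar 24, 1920 → Mar 24, 1921: 365 days.
Mar 24, 1921 → Mar 24, 1922: 365 days.
Mar 24, 1922 → Mar 24, 1923: 365 days.
Mar 24, 1923 → Mar 24, 1924: 366 days (Feb 29, 1924 is in that span).
Mar 24, 1924 → Mar 24, 1925: 365 days.
Mar 24, 1925 → Mar 24, 1926: 365 days.
Mar 24, 1926 → Mar 24, 1927: 365 days.
Mar 24, 1927 → Mar 24, 1928: 366 days (Feb 29, 1928 is in that span).
Mar 24, 1928 → Mar 24, 1929: 365 days.
Mar 24, 1929 → Apr 24, 1929: 31 days (March has 31).
Apr 24, 1929 → May 24, 1929: 30 days (April has 30).
May 24, 1929 → Jun 24, 1929: 31 days (May has 31).
Jun 24, 1929 → Jul 24, 1929: 30 days (June has 30).
Jul 24, 1929 → Aug 24, 1929: 31 days (July has 31).
Aug 24, 1929 → Sep 24, 1929: 31 days (August has 31).
Sep 24, 1929 → Oct 24, 1929: 30 days (September has 30).
Oct 24, 1929 → Nov 24, 1929: 31 days (October has 31).
Nov 24, 1929 → Dec 24, 1929: 30 days (November has 30).
Dec 24, 1929 → Jan 24, 1930: 31 days (December has 31).
Jan 24, 1930 → Jan 25, 1930: 1 days.
Total: 7247 days.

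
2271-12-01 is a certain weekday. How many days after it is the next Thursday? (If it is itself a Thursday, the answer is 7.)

6

Dec 1, 2271 is a Friday.
From Friday to the next Thursday is 6 days.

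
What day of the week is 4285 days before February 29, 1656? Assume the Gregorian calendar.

First find the weekday of Feb 29, 1656. Doomsday rule: the anchor day for the 1600s is Tuesday. For year 56: 56÷12 = 4 r 8, and 8÷4 = 2, so 4+8+2 = 14.
Tuesday + 14 ≡ Tuesday — that's 1656's doomsday.
In February the doomsday date is Feb 29 (1656 is a leap year (divisible by 4)).
Feb 29 is the doomsday itself: Tuesday.
4285 mod 7 = 1, so 4285 days before a Tuesday is Tuesday − 1 = Monday.

Monday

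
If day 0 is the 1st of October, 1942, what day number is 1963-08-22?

Oct 1, 1942 → Oct 1, 1943: 365 days.
Oct 1, 1943 → Oct 1, 1944: 366 days (Feb 29, 1944 is in that span).
Oct 1, 1944 → Oct 1, 1945: 365 days.
Oct 1, 1945 → Oct 1, 1946: 365 days.
Oct 1, 1946 → Oct 1, 1947: 365 days.
Oct 1, 1947 → Oct 1, 1948: 366 days (Feb 29, 1948 is in that span).
Oct 1, 1948 → Oct 1, 1949: 365 days.
Oct 1, 1949 → Oct 1, 1950: 365 days.
Oct 1, 1950 → Oct 1, 1951: 365 days.
Oct 1, 1951 → Oct 1, 1952: 366 days (Feb 29, 1952 is in that span).
Oct 1, 1952 → Oct 1, 1953: 365 days.
Oct 1, 1953 → Oct 1, 1954: 365 days.
Oct 1, 1954 → Oct 1, 1955: 365 days.
Oct 1, 1955 → Oct 1, 1956: 366 days (Feb 29, 1956 is in that span).
Oct 1, 1956 → Oct 1, 1957: 365 days.
Oct 1, 1957 → Oct 1, 1958: 365 days.
Oct 1, 1958 → Oct 1, 1959: 365 days.
Oct 1, 1959 → Oct 1, 1960: 366 days (Feb 29, 1960 is in that span).
Oct 1, 1960 → Oct 1, 1961: 365 days.
Oct 1, 1961 → Oct 1, 1962: 365 days.
Oct 1, 1962 → Nov 1, 1962: 31 days (October has 31).
Nov 1, 1962 → Dec 1, 1962: 30 days (November has 30).
Dec 1, 1962 → Jan 1, 1963: 31 days (December has 31).
Jan 1, 1963 → Feb 1, 1963: 31 days (January has 31).
Feb 1, 1963 → Mar 1, 1963: 28 days (February has 28).
Mar 1, 1963 → Apr 1, 1963: 31 days (March has 31).
Apr 1, 1963 → May 1, 1963: 30 days (April has 30).
May 1, 1963 → Jun 1, 1963: 31 days (May has 31).
Jun 1, 1963 → Jul 1, 1963: 30 days (June has 30).
Jul 1, 1963 → Aug 1, 1963: 31 days (July has 31).
Aug 1, 1963 → Aug 22, 1963: 21 days.
Total: 7630 days.

7630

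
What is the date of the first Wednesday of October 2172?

October 1, 2172 is a Thursday.
The first Wednesday is therefore October 7 (6 days later).

October 7, 2172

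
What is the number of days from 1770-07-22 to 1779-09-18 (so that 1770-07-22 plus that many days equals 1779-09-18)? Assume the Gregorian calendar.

3345

Jul 22, 1770 → Jul 22, 1771: 365 days.
Jul 22, 1771 → Jul 22, 1772: 366 days (Feb 29, 1772 is in that span).
Jul 22, 1772 → Jul 22, 1773: 365 days.
Jul 22, 1773 → Jul 22, 1774: 365 days.
Jul 22, 1774 → Jul 22, 1775: 365 days.
Jul 22, 1775 → Jul 22, 1776: 366 days (Feb 29, 1776 is in that span).
Jul 22, 1776 → Jul 22, 1777: 365 days.
Jul 22, 1777 → Jul 22, 1778: 365 days.
Jul 22, 1778 → Jul 22, 1779: 365 days.
Jul 22, 1779 → Aug 22, 1779: 31 days (July has 31).
Aug 22, 1779 → Sep 18, 1779: 27 days.
Total: 3345 days.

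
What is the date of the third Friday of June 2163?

June 1, 2163 is a Wednesday.
The first Friday is therefore June 3 (2 days later).
The third Friday is 3 + 2×7 = June 17.

June 17, 2163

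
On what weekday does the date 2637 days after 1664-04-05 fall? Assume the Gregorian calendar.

Thursday

First find the weekday of Apr 5, 1664. Doomsday rule: the anchor day for the 1600s is Tuesday. For year 64: 64÷12 = 5 r 4, and 4÷4 = 1, so 5+4+1 = 10.
Tuesday + 10 ≡ Friday — that's 1664's doomsday.
In April the doomsday date is Apr 4.
Apr 5 is 1 day after Apr 4; 1 mod 7 = 1, so Friday + 1 = Saturday.
2637 mod 7 = 5, so 2637 days after a Saturday is Saturday + 5 = Thursday.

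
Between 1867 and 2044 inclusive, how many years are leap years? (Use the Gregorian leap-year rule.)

44

Multiples of 4 in [1867,2044]: 45.
Of those, multiples of 100: 2 (not leap unless ÷400).
Multiples of 400: 1.
Leap years = 45 − 2 + 1 = 44.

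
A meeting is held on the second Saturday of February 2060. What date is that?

February 1, 2060 is a Sunday.
The first Saturday is therefore February 7 (6 days later).
The second Saturday is 7 + 1×7 = February 14.

February 14, 2060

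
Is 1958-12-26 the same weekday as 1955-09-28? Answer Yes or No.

No

From Sep 28, 1955 to Dec 26, 1958 is 1185 days.
1185 mod 7 = 2, so they are different weekdays.
(Sep 28, 1955 is a Wednesday; Dec 26, 1958 is a Friday.)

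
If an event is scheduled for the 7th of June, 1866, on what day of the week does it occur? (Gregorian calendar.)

Thursday

Doomsday rule: the anchor day for the 1800s is Friday. For year 66: 66÷12 = 5 r 6, and 6÷4 = 1, so 5+6+1 = 12.
Friday + 12 ≡ Wednesday — that's 1866's doomsday.
In June the doomsday date is Jun 6.
Jun 7 is 1 day after Jun 6; 1 mod 7 = 1, so Wednesday + 1 = Thursday.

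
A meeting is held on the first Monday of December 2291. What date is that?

December 1, 2291 is a Tuesday.
The first Monday is therefore December 7 (6 days later).

December 7, 2291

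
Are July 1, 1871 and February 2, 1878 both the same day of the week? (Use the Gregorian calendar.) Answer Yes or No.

From Jul 1, 1871 to Feb 2, 1878 is 2408 days.
2408 mod 7 = 0, so they are the same weekday.
(Jul 1, 1871 is a Saturday; Feb 2, 1878 is a Saturday.)

Yes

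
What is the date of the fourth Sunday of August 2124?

August 27, 2124

August 1, 2124 is a Tuesday.
The first Sunday is therefore August 6 (5 days later).
The fourth Sunday is 6 + 3×7 = August 27.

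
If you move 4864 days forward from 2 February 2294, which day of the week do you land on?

First find the weekday of Feb 2, 2294. Doomsday rule: the anchor day for the 2200s is Friday. For year 94: 94÷12 = 7 r 10, and 10÷4 = 2, so 7+10+2 = 19.
Friday + 19 ≡ Wednesday — that's 2294's doomsday.
In February the doomsday date is Feb 28 (2294 is not a leap year).
Feb 2 is 26 days before Feb 28; 26 mod 7 = 5, so Wednesday − 5 = Friday.
4864 mod 7 = 6, so 4864 days after a Friday is Friday + 6 = Thursday.

Thursday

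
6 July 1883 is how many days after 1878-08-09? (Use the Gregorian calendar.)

1792

Aug 9, 1878 → Aug 9, 1879: 365 days.
Aug 9, 1879 → Aug 9, 1880: 366 days (Feb 29, 1880 is in that span).
Aug 9, 1880 → Aug 9, 1881: 365 days.
Aug 9, 1881 → Aug 9, 1882: 365 days.
Aug 9, 1882 → Sep 9, 1882: 31 days (August has 31).
Sep 9, 1882 → Oct 9, 1882: 30 days (September has 30).
Oct 9, 1882 → Nov 9, 1882: 31 days (October has 31).
Nov 9, 1882 → Dec 9, 1882: 30 days (November has 30).
Dec 9, 1882 → Jan 9, 1883: 31 days (December has 31).
Jan 9, 1883 → Feb 9, 1883: 31 days (January has 31).
Feb 9, 1883 → Mar 9, 1883: 28 days (February has 28).
Mar 9, 1883 → Apr 9, 1883: 31 days (March has 31).
Apr 9, 1883 → May 9, 1883: 30 days (April has 30).
May 9, 1883 → Jun 9, 1883: 31 days (May has 31).
Jun 9, 1883 → Jul 6, 1883: 27 days.
Total: 1792 days.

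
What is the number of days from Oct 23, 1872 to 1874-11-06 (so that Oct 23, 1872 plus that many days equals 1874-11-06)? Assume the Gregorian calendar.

744

Oct 23, 1872 → Oct 23, 1873: 365 days.
Oct 23, 1873 → Nov 23, 1873: 31 days (October has 31).
Nov 23, 1873 → Dec 23, 1873: 30 days (November has 30).
Dec 23, 1873 → Jan 23, 1874: 31 days (December has 31).
Jan 23, 1874 → Feb 23, 1874: 31 days (January has 31).
Feb 23, 1874 → Mar 23, 1874: 28 days (February has 28).
Mar 23, 1874 → Apr 23, 1874: 31 days (March has 31).
Apr 23, 1874 → May 23, 1874: 30 days (April has 30).
May 23, 1874 → Jun 23, 1874: 31 days (May has 31).
Jun 23, 1874 → Jul 23, 1874: 30 days (June has 30).
Jul 23, 1874 → Aug 23, 1874: 31 days (July has 31).
Aug 23, 1874 → Sep 23, 1874: 31 days (August has 31).
Sep 23, 1874 → Oct 23, 1874: 30 days (September has 30).
Oct 23, 1874 → Nov 6, 1874: 14 days.
Total: 744 days.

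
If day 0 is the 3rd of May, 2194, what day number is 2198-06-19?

May 3, 2194 → May 3, 2195: 365 days.
May 3, 2195 → May 3, 2196: 366 days (Feb 29, 2196 is in that span).
May 3, 2196 → May 3, 2197: 365 days.
May 3, 2197 → May 3, 2198: 365 days.
May 3, 2198 → Jun 3, 2198: 31 days (May has 31).
Jun 3, 2198 → Jun 19, 2198: 16 days.
Total: 1508 days.

1508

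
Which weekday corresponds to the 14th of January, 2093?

Wednesday

Doomsday rule: the anchor day for the 2000s is Tuesday. For year 93: 93÷12 = 7 r 9, and 9÷4 = 2, so 7+9+2 = 18.
Tuesday + 18 ≡ Saturday — that's 2093's doomsday.
In January the doomsday date is Jan 3 (2093 is not a leap year).
Jan 14 is 11 days after Jan 3; 11 mod 7 = 4, so Saturday + 4 = Wednesday.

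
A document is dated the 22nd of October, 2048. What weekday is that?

Thursday

Doomsday rule: the anchor day for the 2000s is Tuesday. For year 48: 48÷12 = 4 r 0, and 0÷4 = 0, so 4+0+0 = 4.
Tuesday + 4 ≡ Saturday — that's 2048's doomsday.
In October the doomsday date is Oct 10.
Oct 22 is 12 days after Oct 10; 12 mod 7 = 5, so Saturday + 5 = Thursday.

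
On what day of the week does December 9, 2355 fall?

Friday

Doomsday rule: the anchor day for the 2300s is Wednesday. For year 55: 55÷12 = 4 r 7, and 7÷4 = 1, so 4+7+1 = 12.
Wednesday + 12 ≡ Monday — that's 2355's doomsday.
In December the doomsday date is Dec 12.
Dec 9 is 3 days before Dec 12; 3 mod 7 = 3, so Monday − 3 = Friday.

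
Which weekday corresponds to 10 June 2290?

Tuesday

Doomsday rule: the anchor day for the 2200s is Friday. For year 90: 90÷12 = 7 r 6, and 6÷4 = 1, so 7+6+1 = 14.
Friday + 14 ≡ Friday — that's 2290's doomsday.
In June the doomsday date is Jun 6.
Jun 10 is 4 days after Jun 6; 4 mod 7 = 4, so Friday + 4 = Tuesday.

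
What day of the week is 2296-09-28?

Doomsday rule: the anchor day for the 2200s is Friday. For year 96: 96÷12 = 8 r 0, and 0÷4 = 0, so 8+0+0 = 8.
Friday + 8 ≡ Saturday — that's 2296's doomsday.
In September the doomsday date is Sep 5.
Sep 28 is 23 days after Sep 5; 23 mod 7 = 2, so Saturday + 2 = Monday.

Monday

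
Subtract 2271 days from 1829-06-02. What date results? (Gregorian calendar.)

−365 (one year) → Jun 2, 1828 (1906 left).
−366 (one year; includes Feb 29, 1828) → Jun 2, 1827 (1540 left).
−365 (one year) → Jun 2, 1826 (1175 left).
−365 (one year) → Jun 2, 1825 (810 left).
−365 (one year) → Jun 2, 1824 (445 left).
−366 (one year; includes Feb 29, 1824) → Jun 2, 1823 (79 left).
−2 → May 31, 1823 (end of May, 31 days; 77 left).
−31 → Apr 30, 1823 (end of Apr, 30 days; 46 left).
−30 → Mar 31, 1823 (end of Mar, 31 days; 16 left).
−16 → Mar 15, 1823.

March 15, 1823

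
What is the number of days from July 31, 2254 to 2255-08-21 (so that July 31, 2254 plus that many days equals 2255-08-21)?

Jul 31, 2254 → Aug 31, 2254: 31 days (July has 31).
Aug 31, 2254 → Sep 30, 2254: 30 days (August has 31).
Sep 30, 2254 → Oct 30, 2254: 30 days (September has 30).
Oct 30, 2254 → Nov 30, 2254: 31 days (October has 31).
Nov 30, 2254 → Dec 30, 2254: 30 days (November has 30).
Dec 30, 2254 → Jan 30, 2255: 31 days (December has 31).
Jan 30, 2255 → Feb 28, 2255: 29 days (January has 31).
Feb 28, 2255 → Mar 28, 2255: 28 days (February has 28).
Mar 28, 2255 → Apr 28, 2255: 31 days (March has 31).
Apr 28, 2255 → May 28, 2255: 30 days (April has 30).
May 28, 2255 → Jun 28, 2255: 31 days (May has 31).
Jun 28, 2255 → Jul 28, 2255: 30 days (June has 30).
Jul 28, 2255 → Aug 21, 2255: 24 days.
Total: 386 days.

386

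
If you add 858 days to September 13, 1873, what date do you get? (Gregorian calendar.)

+365 (one year) → Sep 13, 1874 (493 left).
+365 (one year) → Sep 13, 1875 (128 left).
Sep has 30 days: +18 → Oct 1, 1875 (110 left).
Oct has 31 days: +31 → Nov 1, 1875 (79 left).
Nov has 30 days: +30 → Dec 1, 1875 (49 left).
Dec has 31 days: +31 → Jan 1, 1876 (18 left).
+18 → Jan 19, 1876.

January 19, 1876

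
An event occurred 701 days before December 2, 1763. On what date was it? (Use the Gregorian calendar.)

−365 (one year) → Dec 2, 1762 (336 left).
−2 → Nov 30, 1762 (end of Nov, 30 days; 334 left).
−30 → Oct 31, 1762 (end of Oct, 31 days; 304 left).
−31 → Sep 30, 1762 (end of Sep, 30 days; 273 left).
−30 → Aug 31, 1762 (end of Aug, 31 days; 243 left).
−31 → Jul 31, 1762 (end of Jul, 31 days; 212 left).
−31 → Jun 30, 1762 (end of Jun, 30 days; 181 left).
−30 → May 31, 1762 (end of May, 31 days; 151 left).
−31 → Apr 30, 1762 (end of Apr, 30 days; 120 left).
−30 → Mar 31, 1762 (end of Mar, 31 days; 90 left).
−31 → Feb 28, 1762 (end of Feb, 28 days; 59 left).
−28 → Jan 31, 1762 (end of Jan, 31 days; 31 left).
−31 → Dec 31, 1761 (end of Dec, 31 days; 0 left).

December 31, 1761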